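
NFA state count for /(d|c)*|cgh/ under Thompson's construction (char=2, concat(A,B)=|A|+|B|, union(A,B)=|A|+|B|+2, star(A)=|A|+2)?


Syntax tree has 5 char leaf(s), 2 union(s), 1 star(s)
chars contribute 5×2 = 10; each union adds +2; each star adds +2
Total: 10 + 4 + 2 = 16 states


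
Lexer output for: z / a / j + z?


Scan left to right, longest-match per lexeme
Tokens: ID(z), OP(/), ID(a), OP(/), ID(j), OP(+), ID(z)


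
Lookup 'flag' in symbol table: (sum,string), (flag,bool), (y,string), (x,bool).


Lookup 'flag' → type bool


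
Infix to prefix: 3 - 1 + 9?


left-to-right (same/higher precedence on left): tree is (+ (- 3 1) 9)
Prefix: + - 3 1 9


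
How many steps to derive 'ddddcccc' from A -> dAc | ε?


Derivation: A => dAc => ddAcc => dddAccc => ddddAcccc => ddddcccc
Steps: 5


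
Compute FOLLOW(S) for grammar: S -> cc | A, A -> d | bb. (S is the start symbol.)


$ ∈ FOLLOW(S). For each A -> αBβ: add FIRST(β)\{ε} to FOLLOW(B); if β nullable, add FOLLOW(A).
FOLLOW(S) = {$}


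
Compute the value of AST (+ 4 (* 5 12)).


Evaluate inner: (* 5 12) = 60
Evaluate root: (+ 4 60) = 64
Result: 64


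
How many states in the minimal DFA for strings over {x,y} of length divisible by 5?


Track length mod 5: states 0..4, accept at 0
Minimal DFA: 5 states


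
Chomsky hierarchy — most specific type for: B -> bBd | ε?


Single nonterminal LHS, but b^n d^n is not regular
Classification: Type 2 (Context-Free)


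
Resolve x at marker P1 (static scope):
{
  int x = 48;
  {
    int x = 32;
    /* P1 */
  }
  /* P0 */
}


x declared in the same block as P1
x = 32


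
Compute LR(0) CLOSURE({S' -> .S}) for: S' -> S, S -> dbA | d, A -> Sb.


Start: S' -> .S
For each item with dot before a nonterminal B, add B -> .γ for every B-production
Closure: [S' -> .S, S -> .dbA, S -> .d]


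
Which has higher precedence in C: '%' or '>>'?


'%' is multiplicative (level 10); '>>' is shift (level 8)
Higher level binds tighter
'%' has higher precedence than '>>'


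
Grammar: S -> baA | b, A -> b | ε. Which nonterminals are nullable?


A nonterminal is nullable iff some alternative derives ε (directly, or every symbol in it is nullable)
Nullable: {A}


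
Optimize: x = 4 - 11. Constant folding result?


4 - 11 = -7 at compile time
Optimized: x = -7


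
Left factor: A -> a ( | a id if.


Common prefix: 'a'
Factored: A -> a A', A' -> ( | id if


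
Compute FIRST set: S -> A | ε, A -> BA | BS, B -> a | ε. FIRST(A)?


Per alternative of A: FIRST(BA) = {a, ε}; FIRST(BS) = {a, ε}
FIRST(A) = {a, ε}


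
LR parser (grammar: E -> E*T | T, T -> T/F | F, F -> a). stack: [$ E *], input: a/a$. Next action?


no handle ('E*' is not any RHS); shift 'a'
Action: shift


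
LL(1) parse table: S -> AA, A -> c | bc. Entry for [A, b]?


For [A, b]: 'b' ∈ FIRST(bc)
Entry: A -> bc


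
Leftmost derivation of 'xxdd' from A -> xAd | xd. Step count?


Derivation: A => xAd => xxdd
Steps: 2


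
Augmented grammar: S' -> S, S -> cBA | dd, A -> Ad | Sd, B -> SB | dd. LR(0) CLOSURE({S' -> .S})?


Start: S' -> .S
For each item with dot before a nonterminal B, add B -> .γ for every B-production
Closure: [S' -> .S, S -> .cBA, S -> .dd]


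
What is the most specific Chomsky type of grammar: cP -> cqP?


LHS has context (more than one symbol) and |LHS| ≤ |RHS|
Classification: Type 1 (Context-Sensitive)


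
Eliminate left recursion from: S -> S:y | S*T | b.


Left-recursive alternatives: S:y, S*T; non-recursive: b
Introduce S': S -> bS', S' -> :yS' | *TS' | ε


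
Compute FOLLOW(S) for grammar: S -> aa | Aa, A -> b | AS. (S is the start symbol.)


$ ∈ FOLLOW(S). For each A -> αBβ: add FIRST(β)\{ε} to FOLLOW(B); if β nullable, add FOLLOW(A).
FOLLOW(S) = {$, a, b}


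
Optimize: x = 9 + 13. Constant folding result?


9 + 13 = 22 at compile time
Optimized: x = 22


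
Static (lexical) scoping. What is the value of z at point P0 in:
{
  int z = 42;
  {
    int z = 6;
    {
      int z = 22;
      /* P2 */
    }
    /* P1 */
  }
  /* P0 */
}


z declared in the same block as P0
z = 42


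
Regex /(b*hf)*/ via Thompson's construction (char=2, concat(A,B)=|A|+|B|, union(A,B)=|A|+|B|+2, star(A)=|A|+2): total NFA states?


Syntax tree has 3 char leaf(s), 0 union(s), 2 star(s)
chars contribute 3×2 = 6; each union adds +2; each star adds +2
Total: 6 + 0 + 4 = 10 states


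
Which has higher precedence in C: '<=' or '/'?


'/' is multiplicative (level 10); '<=' is relational (level 7)
Higher level binds tighter
'/' has higher precedence than '<='


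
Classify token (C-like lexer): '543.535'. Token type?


Pattern: digits with a decimal point
Type: FLOAT_LITERAL


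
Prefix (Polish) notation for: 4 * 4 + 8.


left-to-right (same/higher precedence on left): tree is (+ (* 4 4) 8)
Prefix: + * 4 4 8


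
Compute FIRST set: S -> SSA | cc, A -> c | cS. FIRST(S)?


Per alternative of S: FIRST(SSA) = {c}; FIRST(cc) = {c}
FIRST(S) = {c}


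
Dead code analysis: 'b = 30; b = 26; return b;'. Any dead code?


first assignment to b is overwritten before any read
Dead: 'b = 30'


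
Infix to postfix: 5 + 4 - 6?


Left to right (same or higher precedence on left)
Postfix: 5 4 + 6 -


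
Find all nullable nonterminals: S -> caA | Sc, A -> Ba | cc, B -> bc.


A nonterminal is nullable iff some alternative derives ε (directly, or every symbol in it is nullable)
Nullable: {}


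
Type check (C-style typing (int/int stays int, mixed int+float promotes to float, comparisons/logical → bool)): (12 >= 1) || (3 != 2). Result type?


Operand types: bool || bool
Rule: logical operators take bool operands and yield bool
Result type: bool


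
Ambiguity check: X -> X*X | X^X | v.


'v*v^v' has two parse trees (no precedence encoded between * and ^)
Ambiguous


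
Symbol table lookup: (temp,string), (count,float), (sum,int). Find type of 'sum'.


Lookup 'sum' → type int


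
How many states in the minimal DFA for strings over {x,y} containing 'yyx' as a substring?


KMP-style automaton: 3 progress states + 1 absorbing accept = 4
Minimal DFA: 4 states


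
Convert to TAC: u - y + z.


Break into single-operator statements:
t1 = u - y
t2 = t1 + z


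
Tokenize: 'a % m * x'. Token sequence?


Scan left to right, longest-match per lexeme
Tokens: ID(a), OP(%), ID(m), OP(*), ID(x)


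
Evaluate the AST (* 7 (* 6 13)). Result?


Evaluate inner: (* 6 13) = 78
Evaluate root: (* 7 78) = 546
Result: 546


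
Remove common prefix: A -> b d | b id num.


Common prefix: 'b'
Factored: A -> b A', A' -> d | id num


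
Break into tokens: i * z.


Scan left to right, longest-match per lexeme
Tokens: ID(i), OP(*), ID(z)


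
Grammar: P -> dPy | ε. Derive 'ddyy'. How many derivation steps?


Derivation: P => dPy => ddPyy => ddyy
Steps: 3


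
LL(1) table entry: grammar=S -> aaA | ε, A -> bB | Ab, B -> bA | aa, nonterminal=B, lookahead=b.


For [B, b]: 'b' ∈ FIRST(bA)
Entry: B -> bA


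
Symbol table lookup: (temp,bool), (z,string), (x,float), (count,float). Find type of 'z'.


Lookup 'z' → type string


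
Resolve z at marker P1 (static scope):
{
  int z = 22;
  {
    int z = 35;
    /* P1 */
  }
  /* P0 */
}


z declared in the same block as P1
z = 35


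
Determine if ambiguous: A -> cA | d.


right-linear, alternatives start with distinct terminals 'c' vs 'd': unique leftmost derivation
Unambiguous


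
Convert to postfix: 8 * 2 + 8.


Left to right (same or higher precedence on left)
Postfix: 8 2 * 8 +


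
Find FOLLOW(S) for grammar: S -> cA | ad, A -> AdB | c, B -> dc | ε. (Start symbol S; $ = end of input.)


$ ∈ FOLLOW(S). For each A -> αBβ: add FIRST(β)\{ε} to FOLLOW(B); if β nullable, add FOLLOW(A).
FOLLOW(S) = {$}


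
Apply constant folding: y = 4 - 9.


4 - 9 = -5 at compile time
Optimized: y = -5


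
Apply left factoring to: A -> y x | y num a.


Common prefix: 'y'
Factored: A -> y A', A' -> x | num a


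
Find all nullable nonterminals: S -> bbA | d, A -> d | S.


A nonterminal is nullable iff some alternative derives ε (directly, or every symbol in it is nullable)
Nullable: {}


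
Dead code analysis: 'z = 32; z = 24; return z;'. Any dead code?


first assignment to z is overwritten before any read
Dead: 'z = 32'


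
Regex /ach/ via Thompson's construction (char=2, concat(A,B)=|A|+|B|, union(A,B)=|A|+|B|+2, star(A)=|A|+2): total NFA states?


Syntax tree has 3 char leaf(s), 0 union(s), 0 star(s)
chars contribute 3×2 = 6; each union adds +2; each star adds +2
Total: 6 + 0 + 0 = 6 states


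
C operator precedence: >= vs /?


'/' is multiplicative (level 10); '>=' is relational (level 7)
Higher level binds tighter
'/' has higher precedence than '>='


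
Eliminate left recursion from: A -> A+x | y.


Left-recursive alternatives: A+x; non-recursive: y
Introduce A': A -> yA', A' -> +xA' | ε


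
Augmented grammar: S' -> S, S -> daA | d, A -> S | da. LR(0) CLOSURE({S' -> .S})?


Start: S' -> .S
For each item with dot before a nonterminal B, add B -> .γ for every B-production
Closure: [S' -> .S, S -> .daA, S -> .d]


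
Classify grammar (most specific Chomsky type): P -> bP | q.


Right-linear: every RHS is a terminal or a terminal followed by one nonterminal
Classification: Type 3 (Regular)


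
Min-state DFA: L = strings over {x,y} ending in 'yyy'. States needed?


Track the longest suffix of input matching a prefix of 'yyy': 4 classes (prefixes of length 0..3)
Minimal DFA: 4 states


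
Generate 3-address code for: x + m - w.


Break into single-operator statements:
t1 = x + m
t2 = t1 - w


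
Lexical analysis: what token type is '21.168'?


Pattern: digits with a decimal point
Type: FLOAT_LITERAL


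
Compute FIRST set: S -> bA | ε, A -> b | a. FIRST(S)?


Per alternative of S: FIRST(bA) = {b}; FIRST(ε) = {ε}
FIRST(S) = {b, ε}


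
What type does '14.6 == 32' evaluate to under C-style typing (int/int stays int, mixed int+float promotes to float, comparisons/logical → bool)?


Operand types: float == int
Rule: comparison yields bool
Result type: bool


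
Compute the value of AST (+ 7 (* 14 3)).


Evaluate inner: (* 14 3) = 42
Evaluate root: (+ 7 42) = 49
Result: 49


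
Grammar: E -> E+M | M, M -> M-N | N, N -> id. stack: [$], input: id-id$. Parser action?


no handle on stack; shift 'id'
Action: shift


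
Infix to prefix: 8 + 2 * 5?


'*' binds tighter: tree is (+ 8 (* 2 5))
Prefix: + 8 * 2 5


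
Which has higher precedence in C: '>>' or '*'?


'*' is multiplicative (level 10); '>>' is shift (level 8)
Higher level binds tighter
'*' has higher precedence than '>>'


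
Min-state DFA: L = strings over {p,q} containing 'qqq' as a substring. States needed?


KMP-style automaton: 3 progress states + 1 absorbing accept = 4
Minimal DFA: 4 states


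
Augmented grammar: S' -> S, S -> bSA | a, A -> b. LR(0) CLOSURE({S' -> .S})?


Start: S' -> .S
For each item with dot before a nonterminal B, add B -> .γ for every B-production
Closure: [S' -> .S, S -> .bSA, S -> .a]


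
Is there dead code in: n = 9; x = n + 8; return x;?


n is read by x's definition; x is returned
No dead code


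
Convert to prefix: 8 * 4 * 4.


left-to-right (same/higher precedence on left): tree is (* (* 8 4) 4)
Prefix: * * 8 4 4


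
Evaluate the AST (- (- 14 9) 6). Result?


Evaluate inner: (- 14 9) = 5
Evaluate root: (- 5 6) = -1
Result: -1


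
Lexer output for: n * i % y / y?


Scan left to right, longest-match per lexeme
Tokens: ID(n), OP(*), ID(i), OP(%), ID(y), OP(/), ID(y)


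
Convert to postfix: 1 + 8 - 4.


Left to right (same or higher precedence on left)
Postfix: 1 8 + 4 -


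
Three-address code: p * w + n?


Break into single-operator statements:
t1 = p * w
t2 = t1 + n


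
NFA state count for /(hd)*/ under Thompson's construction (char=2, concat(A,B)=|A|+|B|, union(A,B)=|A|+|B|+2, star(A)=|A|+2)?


Syntax tree has 2 char leaf(s), 0 union(s), 1 star(s)
chars contribute 2×2 = 4; each union adds +2; each star adds +2
Total: 4 + 0 + 2 = 6 states


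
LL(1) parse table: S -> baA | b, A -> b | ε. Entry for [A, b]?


For [A, b]: 'b' ∈ FIRST(b)
Entry: A -> b


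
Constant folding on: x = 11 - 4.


11 - 4 = 7 at compile time
Optimized: x = 7


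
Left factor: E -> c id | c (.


Common prefix: 'c'
Factored: E -> c E', E' -> id | (


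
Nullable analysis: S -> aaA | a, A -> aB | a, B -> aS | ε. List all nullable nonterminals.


A nonterminal is nullable iff some alternative derives ε (directly, or every symbol in it is nullable)
Nullable: {B}


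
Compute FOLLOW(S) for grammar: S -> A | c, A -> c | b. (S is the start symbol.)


$ ∈ FOLLOW(S). For each A -> αBβ: add FIRST(β)\{ε} to FOLLOW(B); if β nullable, add FOLLOW(A).
FOLLOW(S) = {$}


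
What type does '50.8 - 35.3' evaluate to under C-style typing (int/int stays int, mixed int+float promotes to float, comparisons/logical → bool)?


Operand types: float - float
Rule: mixed int/float promotes to float; int/int stays int
Result type: float


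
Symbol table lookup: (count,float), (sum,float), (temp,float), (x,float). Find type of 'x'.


Lookup 'x' → type float


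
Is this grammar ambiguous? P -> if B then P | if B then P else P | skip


dangling else: 'if B then if B then skip else skip' parses two ways
Ambiguous


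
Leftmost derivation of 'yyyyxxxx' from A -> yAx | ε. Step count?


Derivation: A => yAx => yyAxx => yyyAxxx => yyyyAxxxx => yyyyxxxx
Steps: 5


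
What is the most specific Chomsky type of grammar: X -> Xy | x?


Left-linear: every RHS is a terminal or one nonterminal followed by a terminal
Classification: Type 3 (Regular)


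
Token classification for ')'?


Pattern: delimiter/punctuation
Type: PUNCTUATION


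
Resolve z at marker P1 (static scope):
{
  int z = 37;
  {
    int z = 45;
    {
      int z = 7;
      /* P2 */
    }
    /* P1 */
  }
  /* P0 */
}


z declared in the same block as P1
z = 45


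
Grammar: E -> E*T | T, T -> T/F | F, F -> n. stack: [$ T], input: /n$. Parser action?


shift '/' to continue T -> T/F
Action: shift


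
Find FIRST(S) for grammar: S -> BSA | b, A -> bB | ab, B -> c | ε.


Per alternative of S: FIRST(BSA) = {b, c}; FIRST(b) = {b}
FIRST(S) = {b, c}


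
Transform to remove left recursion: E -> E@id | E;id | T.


Left-recursive alternatives: E@id, E;id; non-recursive: T
Introduce E': E -> TE', E' -> @idE' | ;idE' | ε


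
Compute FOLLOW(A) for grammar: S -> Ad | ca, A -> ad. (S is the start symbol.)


$ ∈ FOLLOW(S). For each A -> αBβ: add FIRST(β)\{ε} to FOLLOW(B); if β nullable, add FOLLOW(A).
FOLLOW(A) = {d}


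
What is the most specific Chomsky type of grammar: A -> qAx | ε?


Single nonterminal LHS, but q^n x^n is not regular
Classification: Type 2 (Context-Free)


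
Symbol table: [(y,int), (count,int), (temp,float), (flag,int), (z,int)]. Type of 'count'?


Lookup 'count' → type int


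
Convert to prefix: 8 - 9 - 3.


left-to-right (same/higher precedence on left): tree is (- (- 8 9) 3)
Prefix: - - 8 9 3


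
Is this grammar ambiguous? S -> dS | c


right-linear, alternatives start with distinct terminals 'd' vs 'c': unique leftmost derivation
Unambiguous


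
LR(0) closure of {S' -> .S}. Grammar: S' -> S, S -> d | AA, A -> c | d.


Start: S' -> .S
For each item with dot before a nonterminal B, add B -> .γ for every B-production
Closure: [S' -> .S, S -> .d, S -> .AA, A -> .c, A -> .d]


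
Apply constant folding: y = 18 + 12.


18 + 12 = 30 at compile time
Optimized: y = 30


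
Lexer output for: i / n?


Scan left to right, longest-match per lexeme
Tokens: ID(i), OP(/), ID(n)


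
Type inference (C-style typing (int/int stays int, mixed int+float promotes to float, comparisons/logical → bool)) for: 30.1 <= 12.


Operand types: float <= int
Rule: comparison yields bool
Result type: bool


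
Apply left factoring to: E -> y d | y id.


Common prefix: 'y'
Factored: E -> y E', E' -> d | id


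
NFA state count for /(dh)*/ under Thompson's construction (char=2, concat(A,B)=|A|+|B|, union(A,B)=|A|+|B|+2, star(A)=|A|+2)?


Syntax tree has 2 char leaf(s), 0 union(s), 1 star(s)
chars contribute 2×2 = 4; each union adds +2; each star adds +2
Total: 4 + 0 + 2 = 6 states


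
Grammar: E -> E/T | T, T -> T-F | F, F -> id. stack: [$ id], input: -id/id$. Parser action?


'id' on top is the handle for F -> id
Action: reduce (F -> id)


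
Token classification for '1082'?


Pattern: digits only
Type: INTEGER_LITERAL


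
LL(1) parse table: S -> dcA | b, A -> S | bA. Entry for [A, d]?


For [A, d]: 'd' ∈ FIRST(S)
Entry: A -> S


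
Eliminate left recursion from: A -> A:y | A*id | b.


Left-recursive alternatives: A:y, A*id; non-recursive: b
Introduce A': A -> bA', A' -> :yA' | *idA' | ε


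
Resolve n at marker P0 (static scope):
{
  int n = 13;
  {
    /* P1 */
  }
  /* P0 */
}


n declared in the same block as P0
n = 13


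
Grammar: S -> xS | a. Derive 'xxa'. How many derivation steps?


Derivation: S => xS => xxS => xxa
Steps: 3


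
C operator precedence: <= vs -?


'-' is additive (level 9); '<=' is relational (level 7)
Higher level binds tighter
'-' has higher precedence than '<='


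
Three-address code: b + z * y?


Break into single-operator statements:
t1 = z * y
t2 = b + t1


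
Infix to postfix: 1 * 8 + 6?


Left to right (same or higher precedence on left)
Postfix: 1 8 * 6 +


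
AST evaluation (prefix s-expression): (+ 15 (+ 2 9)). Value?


Evaluate inner: (+ 2 9) = 11
Evaluate root: (+ 15 11) = 26
Result: 26


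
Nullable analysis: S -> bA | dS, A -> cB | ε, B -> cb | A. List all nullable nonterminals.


A nonterminal is nullable iff some alternative derives ε (directly, or every symbol in it is nullable)
Nullable: {A, B}


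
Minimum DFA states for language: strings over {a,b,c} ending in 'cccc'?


Track the longest suffix of input matching a prefix of 'cccc': 5 classes (prefixes of length 0..4)
Minimal DFA: 5 states


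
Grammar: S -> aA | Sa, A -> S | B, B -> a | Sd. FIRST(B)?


Per alternative of B: FIRST(a) = {a}; FIRST(Sd) = {a}
FIRST(B) = {a}


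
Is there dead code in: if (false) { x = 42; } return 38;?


condition is constant false, so the whole block is unreachable
Dead: 'if (false) { x = 42; }'


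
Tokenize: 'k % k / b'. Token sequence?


Scan left to right, longest-match per lexeme
Tokens: ID(k), OP(%), ID(k), OP(/), ID(b)


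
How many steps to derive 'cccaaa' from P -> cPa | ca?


Derivation: P => cPa => ccPaa => cccaaa
Steps: 3


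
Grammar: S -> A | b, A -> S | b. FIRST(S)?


Per alternative of S: FIRST(A) = {b}; FIRST(b) = {b}
FIRST(S) = {b}


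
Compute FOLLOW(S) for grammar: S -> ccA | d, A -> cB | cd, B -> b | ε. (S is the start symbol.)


$ ∈ FOLLOW(S). For each A -> αBβ: add FIRST(β)\{ε} to FOLLOW(B); if β nullable, add FOLLOW(A).
FOLLOW(S) = {$}


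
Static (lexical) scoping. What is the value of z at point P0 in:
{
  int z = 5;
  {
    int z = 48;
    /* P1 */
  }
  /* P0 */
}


z declared in the same block as P0
z = 5


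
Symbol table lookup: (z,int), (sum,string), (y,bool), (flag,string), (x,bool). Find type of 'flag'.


Lookup 'flag' → type string


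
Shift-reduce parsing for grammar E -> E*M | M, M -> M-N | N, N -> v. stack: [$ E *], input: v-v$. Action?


no handle ('E*' is not any RHS); shift 'v'
Action: shift


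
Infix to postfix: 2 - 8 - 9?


Left to right (same or higher precedence on left)
Postfix: 2 8 - 9 -


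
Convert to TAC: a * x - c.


Break into single-operator statements:
t1 = a * x
t2 = t1 - c


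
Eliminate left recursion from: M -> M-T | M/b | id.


Left-recursive alternatives: M-T, M/b; non-recursive: id
Introduce M': M -> idM', M' -> -TM' | /bM' | ε


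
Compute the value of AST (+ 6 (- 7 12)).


Evaluate inner: (- 7 12) = -5
Evaluate root: (+ 6 -5) = 1
Result: 1


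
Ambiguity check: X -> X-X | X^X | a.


'a-a^a' has two parse trees (no precedence encoded between - and ^)
Ambiguous


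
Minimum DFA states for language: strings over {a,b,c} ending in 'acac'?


Track the longest suffix of input matching a prefix of 'acac': 5 classes (prefixes of length 0..4)
Minimal DFA: 5 states


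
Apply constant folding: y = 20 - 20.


20 - 20 = 0 at compile time
Optimized: y = 0


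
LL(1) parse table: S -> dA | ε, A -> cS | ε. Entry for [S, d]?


For [S, d]: 'd' ∈ FIRST(dA)
Entry: S -> dA


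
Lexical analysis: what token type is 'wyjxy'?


Pattern: letter/underscore followed by alphanumerics, not a keyword
Type: IDENTIFIER


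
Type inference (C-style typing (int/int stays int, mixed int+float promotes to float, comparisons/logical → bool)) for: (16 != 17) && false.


Operand types: bool && bool
Rule: logical operators take bool operands and yield bool
Result type: bool


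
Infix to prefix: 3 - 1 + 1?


left-to-right (same/higher precedence on left): tree is (+ (- 3 1) 1)
Prefix: + - 3 1 1


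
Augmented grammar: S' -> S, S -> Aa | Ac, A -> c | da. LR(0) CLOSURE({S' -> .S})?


Start: S' -> .S
For each item with dot before a nonterminal B, add B -> .γ for every B-production
Closure: [S' -> .S, S -> .Aa, S -> .Ac, A -> .c, A -> .da]


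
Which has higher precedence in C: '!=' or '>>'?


'>>' is shift (level 8); '!=' is equality (level 6)
Higher level binds tighter
'>>' has higher precedence than '!='


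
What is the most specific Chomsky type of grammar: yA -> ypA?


LHS has context (more than one symbol) and |LHS| ≤ |RHS|
Classification: Type 1 (Context-Sensitive)


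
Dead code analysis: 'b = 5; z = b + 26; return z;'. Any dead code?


b is read by z's definition; z is returned
No dead code


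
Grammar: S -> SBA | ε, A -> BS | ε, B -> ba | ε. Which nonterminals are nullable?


A nonterminal is nullable iff some alternative derives ε (directly, or every symbol in it is nullable)
Nullable: {A, B, S}


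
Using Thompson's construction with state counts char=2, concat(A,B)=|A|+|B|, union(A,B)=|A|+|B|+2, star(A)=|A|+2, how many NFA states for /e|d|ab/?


Syntax tree has 4 char leaf(s), 2 union(s), 0 star(s)
chars contribute 4×2 = 8; each union adds +2; each star adds +2
Total: 8 + 4 + 0 = 12 states


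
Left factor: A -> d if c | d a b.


Common prefix: 'd'
Factored: A -> d A', A' -> if c | a b


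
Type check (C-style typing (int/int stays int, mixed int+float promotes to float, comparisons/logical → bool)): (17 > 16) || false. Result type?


Operand types: bool || bool
Rule: logical operators take bool operands and yield bool
Result type: bool


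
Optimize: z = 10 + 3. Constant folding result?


10 + 3 = 13 at compile time
Optimized: z = 13


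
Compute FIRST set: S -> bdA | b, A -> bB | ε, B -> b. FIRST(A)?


Per alternative of A: FIRST(bB) = {b}; FIRST(ε) = {ε}
FIRST(A) = {b, ε}


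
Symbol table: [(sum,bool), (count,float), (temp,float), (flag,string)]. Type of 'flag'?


Lookup 'flag' → type string


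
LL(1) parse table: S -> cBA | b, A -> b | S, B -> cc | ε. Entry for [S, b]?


For [S, b]: 'b' ∈ FIRST(b)
Entry: S -> b


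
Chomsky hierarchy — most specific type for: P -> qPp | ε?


Single nonterminal LHS, but q^n p^n is not regular
Classification: Type 2 (Context-Free)


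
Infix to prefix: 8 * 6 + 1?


left-to-right (same/higher precedence on left): tree is (+ (* 8 6) 1)
Prefix: + * 8 6 1


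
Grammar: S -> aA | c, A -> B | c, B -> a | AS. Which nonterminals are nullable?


A nonterminal is nullable iff some alternative derives ε (directly, or every symbol in it is nullable)
Nullable: {}


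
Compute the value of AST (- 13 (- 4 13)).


Evaluate inner: (- 4 13) = -9
Evaluate root: (- 13 -9) = 22
Result: 22


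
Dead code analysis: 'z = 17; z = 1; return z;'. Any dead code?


first assignment to z is overwritten before any read
Dead: 'z = 17'


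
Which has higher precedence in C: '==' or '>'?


'>' is relational (level 7); '==' is equality (level 6)
Higher level binds tighter
'>' has higher precedence than '=='


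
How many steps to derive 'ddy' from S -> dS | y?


Derivation: S => dS => ddS => ddy
Steps: 3


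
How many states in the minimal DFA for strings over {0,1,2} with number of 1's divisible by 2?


Track (count of 1) mod 2: states 0..1, accept at 0
Minimal DFA: 2 states


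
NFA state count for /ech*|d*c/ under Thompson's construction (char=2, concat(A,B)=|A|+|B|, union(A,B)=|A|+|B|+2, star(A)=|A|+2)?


Syntax tree has 5 char leaf(s), 1 union(s), 2 star(s)
chars contribute 5×2 = 10; each union adds +2; each star adds +2
Total: 10 + 2 + 4 = 16 states


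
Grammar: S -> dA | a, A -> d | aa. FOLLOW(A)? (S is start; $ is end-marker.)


$ ∈ FOLLOW(S). For each A -> αBβ: add FIRST(β)\{ε} to FOLLOW(B); if β nullable, add FOLLOW(A).
FOLLOW(A) = {$}


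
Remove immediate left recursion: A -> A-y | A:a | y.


Left-recursive alternatives: A-y, A:a; non-recursive: y
Introduce A': A -> yA', A' -> -yA' | :aA' | ε


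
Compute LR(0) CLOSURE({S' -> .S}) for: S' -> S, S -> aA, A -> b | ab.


Start: S' -> .S
For each item with dot before a nonterminal B, add B -> .γ for every B-production
Closure: [S' -> .S, S -> .aA]


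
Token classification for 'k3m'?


Pattern: letter/underscore followed by alphanumerics, not a keyword
Type: IDENTIFIER


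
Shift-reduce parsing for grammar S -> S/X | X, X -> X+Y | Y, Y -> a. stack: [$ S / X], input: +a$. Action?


'+' can extend X; shift to build X -> X+Y
Action: shift


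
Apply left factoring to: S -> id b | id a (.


Common prefix: 'id'
Factored: S -> id S', S' -> b | a (


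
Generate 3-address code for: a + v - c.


Break into single-operator statements:
t1 = a + v
t2 = t1 - c


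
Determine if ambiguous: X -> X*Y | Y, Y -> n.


precedence layered via separate nonterminal Y: deterministic
Unambiguous


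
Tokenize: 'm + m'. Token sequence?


Scan left to right, longest-match per lexeme
Tokens: ID(m), OP(+), ID(m)


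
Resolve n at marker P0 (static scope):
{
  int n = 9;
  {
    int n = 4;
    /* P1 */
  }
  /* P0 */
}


n declared in the same block as P0
n = 9


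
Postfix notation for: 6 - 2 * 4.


* has higher precedence, evaluate 2*4 first
Postfix: 6 2 4 * -


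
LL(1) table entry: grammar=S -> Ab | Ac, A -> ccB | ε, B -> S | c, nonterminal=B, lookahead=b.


For [B, b]: 'b' ∈ FIRST(S)
Entry: B -> S


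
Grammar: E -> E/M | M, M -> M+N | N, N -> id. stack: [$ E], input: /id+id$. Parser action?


shift '/' to continue E -> E/M
Action: shift


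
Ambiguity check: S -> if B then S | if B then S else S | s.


dangling else: 'if B then if B then s else s' parses two ways
Ambiguous


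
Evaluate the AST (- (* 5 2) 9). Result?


Evaluate inner: (* 5 2) = 10
Evaluate root: (- 10 9) = 1
Result: 1


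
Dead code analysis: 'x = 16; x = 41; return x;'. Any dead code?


first assignment to x is overwritten before any read
Dead: 'x = 16'


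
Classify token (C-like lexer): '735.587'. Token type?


Pattern: digits with a decimal point
Type: FLOAT_LITERAL


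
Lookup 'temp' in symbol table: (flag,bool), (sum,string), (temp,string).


Lookup 'temp' → type string


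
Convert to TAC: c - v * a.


Break into single-operator statements:
t1 = v * a
t2 = c - t1


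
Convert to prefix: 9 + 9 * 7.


'*' binds tighter: tree is (+ 9 (* 9 7))
Prefix: + 9 * 9 7


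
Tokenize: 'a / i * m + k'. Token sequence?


Scan left to right, longest-match per lexeme
Tokens: ID(a), OP(/), ID(i), OP(*), ID(m), OP(+), ID(k)


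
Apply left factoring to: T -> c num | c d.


Common prefix: 'c'
Factored: T -> c T', T' -> num | d


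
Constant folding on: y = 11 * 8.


11 * 8 = 88 at compile time
Optimized: y = 88


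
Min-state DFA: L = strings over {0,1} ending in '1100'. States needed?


Track the longest suffix of input matching a prefix of '1100': 5 classes (prefixes of length 0..4)
Minimal DFA: 5 states


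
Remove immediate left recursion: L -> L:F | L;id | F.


Left-recursive alternatives: L:F, L;id; non-recursive: F
Introduce L': L -> FL', L' -> :FL' | ;idL' | ε


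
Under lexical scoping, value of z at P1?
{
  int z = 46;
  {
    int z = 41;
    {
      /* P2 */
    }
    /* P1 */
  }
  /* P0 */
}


z declared in the same block as P1
z = 41


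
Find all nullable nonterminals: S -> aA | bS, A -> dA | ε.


A nonterminal is nullable iff some alternative derives ε (directly, or every symbol in it is nullable)
Nullable: {A}


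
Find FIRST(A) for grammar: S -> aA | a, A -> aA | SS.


Per alternative of A: FIRST(aA) = {a}; FIRST(SS) = {a}
FIRST(A) = {a}


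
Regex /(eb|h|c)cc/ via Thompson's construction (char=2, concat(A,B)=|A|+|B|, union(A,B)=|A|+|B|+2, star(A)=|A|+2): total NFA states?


Syntax tree has 6 char leaf(s), 2 union(s), 0 star(s)
chars contribute 6×2 = 12; each union adds +2; each star adds +2
Total: 12 + 4 + 0 = 16 states


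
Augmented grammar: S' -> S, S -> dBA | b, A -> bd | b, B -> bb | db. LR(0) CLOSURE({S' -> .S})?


Start: S' -> .S
For each item with dot before a nonterminal B, add B -> .γ for every B-production
Closure: [S' -> .S, S -> .dBA, S -> .b]


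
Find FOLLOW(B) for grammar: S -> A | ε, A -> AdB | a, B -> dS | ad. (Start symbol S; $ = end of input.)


$ ∈ FOLLOW(S). For each A -> αBβ: add FIRST(β)\{ε} to FOLLOW(B); if β nullable, add FOLLOW(A).
FOLLOW(B) = {$, d}


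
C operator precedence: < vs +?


'+' is additive (level 9); '<' is relational (level 7)
Higher level binds tighter
'+' has higher precedence than '<'


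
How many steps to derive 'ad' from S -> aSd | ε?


Derivation: S => aSd => ad
Steps: 2


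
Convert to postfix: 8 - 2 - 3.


Left to right (same or higher precedence on left)
Postfix: 8 2 - 3 -


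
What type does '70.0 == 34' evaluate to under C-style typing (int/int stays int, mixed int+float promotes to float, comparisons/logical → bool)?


Operand types: float == int
Rule: comparison yields bool
Result type: bool


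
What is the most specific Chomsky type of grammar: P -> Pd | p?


Left-linear: every RHS is a terminal or one nonterminal followed by a terminal
Classification: Type 3 (Regular)


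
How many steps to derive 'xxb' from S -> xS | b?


Derivation: S => xS => xxS => xxb
Steps: 3


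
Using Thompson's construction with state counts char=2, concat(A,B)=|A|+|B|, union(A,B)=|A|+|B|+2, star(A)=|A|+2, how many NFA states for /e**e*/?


Syntax tree has 2 char leaf(s), 0 union(s), 3 star(s)
chars contribute 2×2 = 4; each union adds +2; each star adds +2
Total: 4 + 0 + 6 = 10 states


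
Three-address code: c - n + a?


Break into single-operator statements:
t1 = c - n
t2 = t1 + a


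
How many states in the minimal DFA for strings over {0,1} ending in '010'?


Track the longest suffix of input matching a prefix of '010': 4 classes (prefixes of length 0..3)
Minimal DFA: 4 states


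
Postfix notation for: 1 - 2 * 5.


* has higher precedence, evaluate 2*5 first
Postfix: 1 2 5 * -


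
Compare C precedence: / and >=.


'/' is multiplicative (level 10); '>=' is relational (level 7)
Higher level binds tighter
'/' has higher precedence than '>='


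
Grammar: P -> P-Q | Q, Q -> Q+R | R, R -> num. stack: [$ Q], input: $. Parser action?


lookahead ∉ {+} so Q won't extend; reduce P -> Q
Action: reduce (P -> Q)


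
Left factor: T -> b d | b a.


Common prefix: 'b'
Factored: T -> b T', T' -> d | a


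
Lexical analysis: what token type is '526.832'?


Pattern: digits with a decimal point
Type: FLOAT_LITERAL


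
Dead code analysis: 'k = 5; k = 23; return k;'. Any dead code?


first assignment to k is overwritten before any read
Dead: 'k = 5'


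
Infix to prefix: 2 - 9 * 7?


'*' binds tighter: tree is (- 2 (* 9 7))
Prefix: - 2 * 9 7


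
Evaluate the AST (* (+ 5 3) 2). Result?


Evaluate inner: (+ 5 3) = 8
Evaluate root: (* 8 2) = 16
Result: 16


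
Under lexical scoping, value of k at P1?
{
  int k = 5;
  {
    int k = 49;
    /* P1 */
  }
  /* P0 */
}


k declared in the same block as P1
k = 49


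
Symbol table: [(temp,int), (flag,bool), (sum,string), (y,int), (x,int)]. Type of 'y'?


Lookup 'y' → type int


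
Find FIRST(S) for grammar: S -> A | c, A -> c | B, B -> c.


Per alternative of S: FIRST(A) = {c}; FIRST(c) = {c}
FIRST(S) = {c}


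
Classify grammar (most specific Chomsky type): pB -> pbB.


LHS has context (more than one symbol) and |LHS| ≤ |RHS|
Classification: Type 1 (Context-Sensitive)


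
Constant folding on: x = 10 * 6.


10 * 6 = 60 at compile time
Optimized: x = 60


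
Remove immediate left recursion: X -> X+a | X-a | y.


Left-recursive alternatives: X+a, X-a; non-recursive: y
Introduce X': X -> yX', X' -> +aX' | -aX' | ε


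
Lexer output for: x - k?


Scan left to right, longest-match per lexeme
Tokens: ID(x), OP(-), ID(k)


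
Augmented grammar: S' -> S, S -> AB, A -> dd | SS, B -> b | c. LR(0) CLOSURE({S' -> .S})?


Start: S' -> .S
For each item with dot before a nonterminal B, add B -> .γ for every B-production
Closure: [S' -> .S, S -> .AB, A -> .dd, A -> .SS]


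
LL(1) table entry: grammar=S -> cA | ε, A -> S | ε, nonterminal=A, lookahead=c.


For [A, c]: 'c' ∈ FIRST(S)
Entry: A -> S


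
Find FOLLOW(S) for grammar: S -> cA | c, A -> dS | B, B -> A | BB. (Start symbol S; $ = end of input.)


$ ∈ FOLLOW(S). For each A -> αBβ: add FIRST(β)\{ε} to FOLLOW(B); if β nullable, add FOLLOW(A).
FOLLOW(S) = {$, d}


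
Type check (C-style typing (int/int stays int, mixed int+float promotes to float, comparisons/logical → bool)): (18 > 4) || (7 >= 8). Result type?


Operand types: bool || bool
Rule: logical operators take bool operands and yield bool
Result type: bool


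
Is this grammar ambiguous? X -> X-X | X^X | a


'a-a^a' has two parse trees (no precedence encoded between - and ^)
Ambiguous


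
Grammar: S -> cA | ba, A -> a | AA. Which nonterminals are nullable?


A nonterminal is nullable iff some alternative derives ε (directly, or every symbol in it is nullable)
Nullable: {}


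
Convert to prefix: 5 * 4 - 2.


left-to-right (same/higher precedence on left): tree is (- (* 5 4) 2)
Prefix: - * 5 4 2


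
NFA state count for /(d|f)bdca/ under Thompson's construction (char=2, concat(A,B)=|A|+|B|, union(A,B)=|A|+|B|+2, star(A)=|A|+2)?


Syntax tree has 6 char leaf(s), 1 union(s), 0 star(s)
chars contribute 6×2 = 12; each union adds +2; each star adds +2
Total: 12 + 2 + 0 = 14 states


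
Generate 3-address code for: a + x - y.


Break into single-operator statements:
t1 = a + x
t2 = t1 - y


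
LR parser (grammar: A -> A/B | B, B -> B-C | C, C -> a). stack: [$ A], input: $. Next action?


start symbol A on stack, input exhausted
Action: accept


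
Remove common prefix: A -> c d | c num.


Common prefix: 'c'
Factored: A -> c A', A' -> d | num


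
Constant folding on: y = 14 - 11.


14 - 11 = 3 at compile time
Optimized: y = 3


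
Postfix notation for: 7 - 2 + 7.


Left to right (same or higher precedence on left)
Postfix: 7 2 - 7 +


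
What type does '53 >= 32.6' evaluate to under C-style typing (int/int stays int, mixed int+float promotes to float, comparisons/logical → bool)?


Operand types: int >= float
Rule: comparison yields bool
Result type: bool


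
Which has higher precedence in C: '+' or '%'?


'%' is multiplicative (level 10); '+' is additive (level 9)
Higher level binds tighter
'%' has higher precedence than '+'


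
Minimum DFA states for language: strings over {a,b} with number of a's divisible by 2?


Track (count of a) mod 2: states 0..1, accept at 0
Minimal DFA: 2 states


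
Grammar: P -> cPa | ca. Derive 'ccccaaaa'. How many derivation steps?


Derivation: P => cPa => ccPaa => cccPaaa => ccccaaaa
Steps: 4


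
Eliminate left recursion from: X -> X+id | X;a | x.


Left-recursive alternatives: X+id, X;a; non-recursive: x
Introduce X': X -> xX', X' -> +idX' | ;aX' | ε


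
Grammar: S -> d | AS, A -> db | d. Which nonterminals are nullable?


A nonterminal is nullable iff some alternative derives ε (directly, or every symbol in it is nullable)
Nullable: {}


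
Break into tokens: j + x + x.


Scan left to right, longest-match per lexeme
Tokens: ID(j), OP(+), ID(x), OP(+), ID(x)


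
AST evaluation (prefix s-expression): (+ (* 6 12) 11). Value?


Evaluate inner: (* 6 12) = 72
Evaluate root: (+ 72 11) = 83
Result: 83


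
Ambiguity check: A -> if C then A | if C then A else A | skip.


dangling else: 'if C then if C then skip else skip' parses two ways
Ambiguous


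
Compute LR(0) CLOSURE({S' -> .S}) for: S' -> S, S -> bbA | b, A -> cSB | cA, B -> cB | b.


Start: S' -> .S
For each item with dot before a nonterminal B, add B -> .γ for every B-production
Closure: [S' -> .S, S -> .bbA, S -> .b]


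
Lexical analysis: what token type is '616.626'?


Pattern: digits with a decimal point
Type: FLOAT_LITERAL


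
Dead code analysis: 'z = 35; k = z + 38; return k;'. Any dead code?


z is read by k's definition; k is returned
No dead code


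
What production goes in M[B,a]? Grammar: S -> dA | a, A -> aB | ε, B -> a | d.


For [B, a]: 'a' ∈ FIRST(a)
Entry: B -> a


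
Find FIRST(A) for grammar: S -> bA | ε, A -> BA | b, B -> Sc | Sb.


Per alternative of A: FIRST(BA) = {b, c}; FIRST(b) = {b}
FIRST(A) = {b, c}


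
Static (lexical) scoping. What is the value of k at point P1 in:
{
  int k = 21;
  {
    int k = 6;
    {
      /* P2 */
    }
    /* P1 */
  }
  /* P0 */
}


k declared in the same block as P1
k = 6


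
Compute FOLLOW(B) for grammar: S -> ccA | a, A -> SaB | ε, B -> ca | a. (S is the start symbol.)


$ ∈ FOLLOW(S). For each A -> αBβ: add FIRST(β)\{ε} to FOLLOW(B); if β nullable, add FOLLOW(A).
FOLLOW(B) = {$, a}


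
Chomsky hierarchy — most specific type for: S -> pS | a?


Right-linear: every RHS is a terminal or a terminal followed by one nonterminal
Classification: Type 3 (Regular)


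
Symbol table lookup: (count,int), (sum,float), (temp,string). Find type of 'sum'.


Lookup 'sum' → type float


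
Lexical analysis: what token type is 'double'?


Pattern: reserved word
Type: KEYWORD


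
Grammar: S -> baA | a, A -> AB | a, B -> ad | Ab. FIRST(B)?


Per alternative of B: FIRST(ad) = {a}; FIRST(Ab) = {a}
FIRST(B) = {a}


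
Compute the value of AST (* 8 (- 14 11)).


Evaluate inner: (- 14 11) = 3
Evaluate root: (* 8 3) = 24
Result: 24


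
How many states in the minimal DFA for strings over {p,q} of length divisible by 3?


Track length mod 3: states 0..2, accept at 0
Minimal DFA: 3 states


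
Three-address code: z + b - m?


Break into single-operator statements:
t1 = z + b
t2 = t1 - m
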